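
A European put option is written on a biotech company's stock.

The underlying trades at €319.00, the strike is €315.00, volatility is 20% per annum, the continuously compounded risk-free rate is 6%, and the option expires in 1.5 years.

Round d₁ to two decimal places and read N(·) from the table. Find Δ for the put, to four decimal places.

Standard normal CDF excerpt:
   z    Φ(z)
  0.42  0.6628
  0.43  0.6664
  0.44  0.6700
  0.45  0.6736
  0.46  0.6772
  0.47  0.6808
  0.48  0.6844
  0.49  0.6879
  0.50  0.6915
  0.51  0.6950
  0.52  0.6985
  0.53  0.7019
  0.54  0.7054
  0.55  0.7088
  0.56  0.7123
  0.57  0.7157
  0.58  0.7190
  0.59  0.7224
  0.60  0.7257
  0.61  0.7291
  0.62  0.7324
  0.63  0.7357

T = 1.5;  σ√T = 0.2449
ln(S/K) + (r + σ²/2)T = ln(319/315) + (0.06 + 0.2²/2)·1.5 = 0.0126 + 0.1200 = 0.1326
d₁ = 0.1326 / 0.2449 = 0.5414 ≈ 0.54
N(d₁) = N(0.54) = 0.7054
Δ_put = N(d₁) − 1 = 0.7054 − 1 = -0.2946

-0.2946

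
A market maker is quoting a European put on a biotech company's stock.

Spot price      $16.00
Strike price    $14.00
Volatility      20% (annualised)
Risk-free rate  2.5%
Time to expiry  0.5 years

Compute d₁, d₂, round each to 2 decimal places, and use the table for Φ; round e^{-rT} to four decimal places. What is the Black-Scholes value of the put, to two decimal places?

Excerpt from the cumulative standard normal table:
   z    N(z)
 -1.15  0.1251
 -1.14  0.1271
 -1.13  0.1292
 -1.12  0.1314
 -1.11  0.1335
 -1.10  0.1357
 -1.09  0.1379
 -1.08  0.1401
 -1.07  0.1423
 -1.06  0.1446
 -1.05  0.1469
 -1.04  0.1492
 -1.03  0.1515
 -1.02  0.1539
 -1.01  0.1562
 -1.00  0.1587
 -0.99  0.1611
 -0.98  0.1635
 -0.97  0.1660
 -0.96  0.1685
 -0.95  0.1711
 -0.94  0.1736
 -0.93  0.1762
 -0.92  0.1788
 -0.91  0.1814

$0.16

σ√T = 0.2 × 0.7071 = 0.1414
d₁ = [ln(16/14) + (0.025 + ½·0.2²)·0.5] / (σ√T) = (0.1335 + 0.0225) / 0.1414 = 1.1033 ⇒ 1.10
d₂ = 1.1033 − 0.1414 = 0.9619 ⇒ 0.96
e^(−rT) = e^(−0.025·0.5) = 0.9876
N(−d₂) = N(-0.96) = 0.1685;  N(−d₁) = N(-1.10) = 0.1357
P = 14·0.9876·0.1685 − 16·0.1357 = 2.3297 − 2.1712 = 0.1585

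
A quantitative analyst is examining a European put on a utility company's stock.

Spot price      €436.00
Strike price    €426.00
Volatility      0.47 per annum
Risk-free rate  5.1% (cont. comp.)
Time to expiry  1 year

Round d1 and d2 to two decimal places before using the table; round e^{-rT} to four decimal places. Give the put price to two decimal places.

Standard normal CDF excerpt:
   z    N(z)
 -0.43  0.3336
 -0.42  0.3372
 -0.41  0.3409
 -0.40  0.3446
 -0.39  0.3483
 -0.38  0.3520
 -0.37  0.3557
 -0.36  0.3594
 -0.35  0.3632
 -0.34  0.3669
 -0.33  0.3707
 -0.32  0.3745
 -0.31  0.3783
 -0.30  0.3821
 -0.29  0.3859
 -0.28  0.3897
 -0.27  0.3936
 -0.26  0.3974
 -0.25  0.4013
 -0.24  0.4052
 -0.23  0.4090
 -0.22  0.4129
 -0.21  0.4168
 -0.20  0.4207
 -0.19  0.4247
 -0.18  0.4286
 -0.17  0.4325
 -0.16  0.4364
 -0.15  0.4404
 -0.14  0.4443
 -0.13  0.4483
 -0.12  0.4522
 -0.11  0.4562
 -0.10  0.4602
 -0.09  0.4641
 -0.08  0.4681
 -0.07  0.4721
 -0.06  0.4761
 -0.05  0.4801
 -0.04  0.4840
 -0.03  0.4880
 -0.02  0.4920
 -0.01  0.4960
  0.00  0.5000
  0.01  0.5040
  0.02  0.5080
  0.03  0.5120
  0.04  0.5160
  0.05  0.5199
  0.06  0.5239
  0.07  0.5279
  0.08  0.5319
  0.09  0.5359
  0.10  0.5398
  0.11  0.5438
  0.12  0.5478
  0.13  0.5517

€63.47

σ√T = 0.47 × 1.0000 = 0.4700
d₁ = [ln(436/426) + (0.051 + ½·0.47²)·1] / (σ√T) = (0.0232 + 0.1614) / 0.4700 = 0.3929 → 0.39
d₂ = 0.3929 − 0.4700 = -0.0771 → -0.08
e^(−rT) = e^(−0.051·1) = 0.9503
N(−d₂) = N(0.08) = 0.5319;  N(−d₁) = N(-0.39) = 0.3483
P = 426·0.9503·0.5319 − 436·0.3483 = 215.3279 − 151.8588 = 63.4691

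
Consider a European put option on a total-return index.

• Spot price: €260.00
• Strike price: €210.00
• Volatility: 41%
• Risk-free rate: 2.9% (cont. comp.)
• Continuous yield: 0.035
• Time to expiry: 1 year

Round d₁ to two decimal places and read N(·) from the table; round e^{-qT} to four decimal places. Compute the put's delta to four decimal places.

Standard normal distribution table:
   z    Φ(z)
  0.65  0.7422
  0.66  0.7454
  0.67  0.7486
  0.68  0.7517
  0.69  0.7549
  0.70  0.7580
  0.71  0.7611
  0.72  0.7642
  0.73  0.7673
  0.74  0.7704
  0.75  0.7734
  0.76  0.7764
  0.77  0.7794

σ√T = 0.41 × 1.0000 = 0.4100
d₁ = [ln(260/210) + (0.029 − 0.035 + ½·0.41²)·1] / (σ√T) = (0.2136 + 0.0780) / 0.4100 = 0.7113 ≈ 0.71
N(d₁) = N(0.71) = 0.7611
Δ_put = exp(−qT)·(N(d₁) − 1) = 0.9656·(0.7611 − 1) = -0.2307

-0.2307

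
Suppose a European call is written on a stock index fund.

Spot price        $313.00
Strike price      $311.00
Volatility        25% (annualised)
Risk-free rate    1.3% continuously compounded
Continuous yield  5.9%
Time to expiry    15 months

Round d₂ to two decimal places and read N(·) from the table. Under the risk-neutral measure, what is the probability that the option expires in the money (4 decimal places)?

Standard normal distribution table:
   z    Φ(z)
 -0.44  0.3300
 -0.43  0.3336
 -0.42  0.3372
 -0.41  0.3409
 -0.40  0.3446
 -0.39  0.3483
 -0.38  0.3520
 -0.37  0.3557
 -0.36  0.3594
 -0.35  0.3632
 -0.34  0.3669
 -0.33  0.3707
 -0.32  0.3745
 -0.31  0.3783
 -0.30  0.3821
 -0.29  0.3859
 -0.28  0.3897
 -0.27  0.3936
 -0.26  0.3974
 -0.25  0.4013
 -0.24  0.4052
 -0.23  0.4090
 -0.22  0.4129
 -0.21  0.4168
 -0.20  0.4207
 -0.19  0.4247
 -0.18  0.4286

0.3745

T = 1.25;  σ√T = 0.2795
ln(S/K) + (r − q + σ²/2)T = ln(313/311) + (0.013 − 0.059 + 0.25²/2)·1.25 = 0.0064 − 0.0184 = -0.0120
d₁ = -0.0120 / 0.2795 = -0.0430 which rounds to -0.04
d₂ = d₁ − σ√T = -0.0430 − 0.2795 = -0.3225 which rounds to -0.32
Pr(exercise) under Q = N(d₂) = 0.3745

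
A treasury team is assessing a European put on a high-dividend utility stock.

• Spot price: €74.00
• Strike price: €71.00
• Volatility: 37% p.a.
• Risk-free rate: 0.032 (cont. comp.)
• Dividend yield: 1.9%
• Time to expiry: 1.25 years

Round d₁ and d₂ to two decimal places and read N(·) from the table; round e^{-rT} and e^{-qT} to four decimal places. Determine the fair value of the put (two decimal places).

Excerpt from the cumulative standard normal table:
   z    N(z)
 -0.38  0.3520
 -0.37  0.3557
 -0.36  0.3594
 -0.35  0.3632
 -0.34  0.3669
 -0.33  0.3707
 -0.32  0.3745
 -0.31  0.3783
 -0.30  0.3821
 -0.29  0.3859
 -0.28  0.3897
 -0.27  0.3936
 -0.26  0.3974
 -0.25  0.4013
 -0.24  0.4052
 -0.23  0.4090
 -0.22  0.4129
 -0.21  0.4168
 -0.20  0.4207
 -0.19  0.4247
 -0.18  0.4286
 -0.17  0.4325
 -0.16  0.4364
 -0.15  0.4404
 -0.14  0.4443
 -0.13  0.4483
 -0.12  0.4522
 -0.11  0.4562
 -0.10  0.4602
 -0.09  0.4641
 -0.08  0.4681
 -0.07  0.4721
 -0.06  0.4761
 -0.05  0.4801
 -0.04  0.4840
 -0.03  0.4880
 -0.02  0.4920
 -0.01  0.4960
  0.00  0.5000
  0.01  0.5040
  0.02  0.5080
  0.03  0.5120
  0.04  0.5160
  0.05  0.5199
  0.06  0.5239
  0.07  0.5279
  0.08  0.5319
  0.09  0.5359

σ√T = 0.37·√1.25 = 0.4137
d₁ = [ln(74/71) + (0.032 − 0.019 + 0.37²/2)·1.25] / 0.4137 = [0.0414 + 0.1018] / 0.4137 = 0.3462 → 0.35
d₂ = d₁ − σ√T = 0.3462 − 0.4137 = -0.0675 → -0.07
e^(−qT) = e^(−0.019·1.25) = 0.9765;  e^(−rT) = e^(−0.032·1.25) = 0.9608
N(−d₂) = N(0.07) = 0.5279;  N(−d₁) = N(-0.35) = 0.3632
P = 71·0.9608·0.5279 − 74·0.9765·0.3632 = 36.0116 − 26.2452 = 9.7665

€9.77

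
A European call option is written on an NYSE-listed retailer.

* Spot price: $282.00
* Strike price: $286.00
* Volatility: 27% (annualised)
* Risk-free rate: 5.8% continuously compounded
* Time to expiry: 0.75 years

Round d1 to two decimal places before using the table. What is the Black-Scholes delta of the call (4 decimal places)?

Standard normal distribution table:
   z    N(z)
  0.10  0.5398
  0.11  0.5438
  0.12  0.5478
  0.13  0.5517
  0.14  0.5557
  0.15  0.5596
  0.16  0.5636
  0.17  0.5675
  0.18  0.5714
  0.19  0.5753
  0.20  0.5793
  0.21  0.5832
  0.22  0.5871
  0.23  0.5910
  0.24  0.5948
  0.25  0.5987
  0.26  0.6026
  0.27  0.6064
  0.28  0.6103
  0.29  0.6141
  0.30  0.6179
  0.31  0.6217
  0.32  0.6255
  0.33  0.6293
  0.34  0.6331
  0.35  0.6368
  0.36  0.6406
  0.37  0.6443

0.5948

σ√T = 0.27·√0.75 = 0.2338
d₁ = [ln(282/286) + (0.058 + ½·0.27²)·0.75] / (σ√T) = (-0.0141 + 0.0708) / 0.2338 = 0.2427 → 0.24
N(d₁) = N(0.24) = 0.5948
Δ_call = N(d₁) = 0.5948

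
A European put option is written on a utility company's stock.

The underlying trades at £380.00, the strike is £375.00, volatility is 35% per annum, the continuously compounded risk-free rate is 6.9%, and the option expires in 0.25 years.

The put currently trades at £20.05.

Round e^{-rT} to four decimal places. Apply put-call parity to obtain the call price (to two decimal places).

e^(−rT) = e^(−0.069·0.25) = 0.9829
Put-call parity: C − P = S − K·e^(−rT) = 380 − 375·0.9829 = 380 − 368.5875 = 11.4125
C = P + (C − P) = 20.05 + (11.4125) = 31.4625

£31.46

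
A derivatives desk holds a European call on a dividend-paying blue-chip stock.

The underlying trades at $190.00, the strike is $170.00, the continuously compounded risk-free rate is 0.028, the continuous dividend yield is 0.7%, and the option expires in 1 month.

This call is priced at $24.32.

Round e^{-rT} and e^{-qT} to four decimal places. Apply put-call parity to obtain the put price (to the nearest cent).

$4.04

exp(−qT) = exp(−0.007·0.08333) = 0.9994;  exp(−rT) = exp(−0.028·0.08333) = 0.9977
Put-call parity: C − P = S·e^(−qT) − K·e^(−rT) = 190·0.9994 − 170·0.9977 = 189.8860 − 169.6090 = 20.2770
P = C − (C − P) = 24.32 − (20.2770) = 4.0430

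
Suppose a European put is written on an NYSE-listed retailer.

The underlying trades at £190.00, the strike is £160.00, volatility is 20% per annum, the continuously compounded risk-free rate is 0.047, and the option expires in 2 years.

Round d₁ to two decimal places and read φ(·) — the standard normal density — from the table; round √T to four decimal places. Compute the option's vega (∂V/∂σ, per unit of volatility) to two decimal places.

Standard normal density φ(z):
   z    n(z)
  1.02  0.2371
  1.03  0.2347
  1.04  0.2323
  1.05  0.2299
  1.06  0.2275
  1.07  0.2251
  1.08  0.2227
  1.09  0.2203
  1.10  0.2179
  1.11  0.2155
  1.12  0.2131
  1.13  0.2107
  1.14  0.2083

59.84

σ√T = 0.2·√2 = 0.2828
d₁ = [ln(190/160) + (0.047 + 0.2²/2)·2] / 0.2828 = [0.1719 + 0.1340] / 0.2828 = 1.0813 → 1.08
√T = √2 = 1.4142
φ(d₁) = φ(1.08) = 0.2227
vega = S·φ(d₁)·√T = 190·0.2227·1.4142 = 59.8390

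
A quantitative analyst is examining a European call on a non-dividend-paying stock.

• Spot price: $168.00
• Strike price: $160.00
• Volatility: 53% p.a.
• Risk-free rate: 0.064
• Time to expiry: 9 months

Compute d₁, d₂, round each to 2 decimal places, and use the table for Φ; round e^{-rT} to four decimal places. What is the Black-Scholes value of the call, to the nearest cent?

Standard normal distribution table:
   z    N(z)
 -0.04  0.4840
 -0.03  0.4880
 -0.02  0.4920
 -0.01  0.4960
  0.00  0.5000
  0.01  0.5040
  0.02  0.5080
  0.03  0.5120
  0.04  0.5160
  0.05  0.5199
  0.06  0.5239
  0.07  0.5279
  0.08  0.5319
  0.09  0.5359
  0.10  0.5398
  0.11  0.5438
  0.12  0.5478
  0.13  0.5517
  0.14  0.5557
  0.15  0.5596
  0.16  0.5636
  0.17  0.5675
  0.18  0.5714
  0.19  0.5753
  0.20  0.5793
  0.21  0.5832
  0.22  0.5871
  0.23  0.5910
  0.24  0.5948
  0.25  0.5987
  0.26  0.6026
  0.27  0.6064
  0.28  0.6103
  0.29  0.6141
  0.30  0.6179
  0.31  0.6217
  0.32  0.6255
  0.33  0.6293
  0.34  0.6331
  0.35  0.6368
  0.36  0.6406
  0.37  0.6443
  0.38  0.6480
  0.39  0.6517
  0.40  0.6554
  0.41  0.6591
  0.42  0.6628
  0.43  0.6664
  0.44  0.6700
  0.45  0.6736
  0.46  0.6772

$37.53

σ√T = 0.53·√0.75 = 0.4590
d₁ = [ln(168/160) + (0.064 + 0.53²/2)·0.75] / 0.4590 = [0.0488 + 0.1533] / 0.4590 = 0.4404 → 0.44
d₂ = d₁ − σ√T = 0.4404 − 0.4590 = -0.0186 → -0.02
exp(−rT) = exp(−0.064·0.75) = 0.9531
C = 168·N(0.44) − 160·0.9531·N(-0.02) = 168·0.6700 − 160·0.9531·0.4920 = 112.5600 − 75.0280 = 37.5320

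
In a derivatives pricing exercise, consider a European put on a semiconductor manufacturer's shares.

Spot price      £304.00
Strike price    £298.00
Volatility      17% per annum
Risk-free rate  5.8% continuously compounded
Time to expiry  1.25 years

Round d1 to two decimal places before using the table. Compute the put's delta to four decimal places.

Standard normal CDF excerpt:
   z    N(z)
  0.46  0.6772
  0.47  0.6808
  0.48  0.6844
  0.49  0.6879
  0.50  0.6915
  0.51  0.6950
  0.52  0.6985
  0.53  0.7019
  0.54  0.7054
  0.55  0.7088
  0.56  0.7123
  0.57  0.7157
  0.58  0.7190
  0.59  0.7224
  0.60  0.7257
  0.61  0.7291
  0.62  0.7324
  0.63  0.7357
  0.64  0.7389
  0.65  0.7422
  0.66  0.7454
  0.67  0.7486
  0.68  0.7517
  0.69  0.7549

-0.2810

T = 1.25;  σ√T = 0.1901
d₁ = [ln(304/298) + (0.058 + 0.17²/2)·1.25] / 0.1901 = [0.0199 + 0.0906] / 0.1901 = 0.5814 ⇒ 0.58
N(d₁) = N(0.58) = 0.7190
Δ_put = N(d₁) − 1 = 0.7190 − 1 = -0.2810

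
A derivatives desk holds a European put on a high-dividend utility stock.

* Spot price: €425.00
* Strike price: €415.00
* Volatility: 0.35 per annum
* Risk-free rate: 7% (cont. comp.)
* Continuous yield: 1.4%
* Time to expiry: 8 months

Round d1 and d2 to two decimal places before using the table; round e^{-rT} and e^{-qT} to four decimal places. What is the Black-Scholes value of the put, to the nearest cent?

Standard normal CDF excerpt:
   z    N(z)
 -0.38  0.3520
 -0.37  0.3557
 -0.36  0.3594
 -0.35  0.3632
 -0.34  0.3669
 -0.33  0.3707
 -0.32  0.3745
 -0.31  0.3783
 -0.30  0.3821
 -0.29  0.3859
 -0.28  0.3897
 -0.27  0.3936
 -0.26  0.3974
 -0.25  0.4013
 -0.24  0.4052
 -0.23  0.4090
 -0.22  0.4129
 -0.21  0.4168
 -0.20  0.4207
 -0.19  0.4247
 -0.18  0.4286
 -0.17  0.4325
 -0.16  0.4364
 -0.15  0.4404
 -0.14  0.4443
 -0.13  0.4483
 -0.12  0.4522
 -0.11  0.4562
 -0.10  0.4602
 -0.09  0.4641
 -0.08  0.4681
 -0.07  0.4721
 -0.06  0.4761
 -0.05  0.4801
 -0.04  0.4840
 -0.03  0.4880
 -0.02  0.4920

σ√T = 0.35 × 0.8165 = 0.2858
d₁ = [ln(425/415) + (0.07 − 0.014 + 0.35²/2)·0.6667] / 0.2858 = [0.0238 + 0.0782] / 0.2858 = 0.3568 ⇒ 0.36
d₂ = d₁ − σ√T = 0.3568 − 0.2858 = 0.0711 ⇒ 0.07
e^(−qT) = e^(−0.014·0.6667) = 0.9907;  e^(−rT) = e^(−0.07·0.6667) = 0.9544
N(−d₂) = N(-0.07) = 0.4721;  N(−d₁) = N(-0.36) = 0.3594
P = 415·0.9544·0.4721 − 425·0.9907·0.3594 = 186.9875 − 151.3245 = 35.6630

€35.66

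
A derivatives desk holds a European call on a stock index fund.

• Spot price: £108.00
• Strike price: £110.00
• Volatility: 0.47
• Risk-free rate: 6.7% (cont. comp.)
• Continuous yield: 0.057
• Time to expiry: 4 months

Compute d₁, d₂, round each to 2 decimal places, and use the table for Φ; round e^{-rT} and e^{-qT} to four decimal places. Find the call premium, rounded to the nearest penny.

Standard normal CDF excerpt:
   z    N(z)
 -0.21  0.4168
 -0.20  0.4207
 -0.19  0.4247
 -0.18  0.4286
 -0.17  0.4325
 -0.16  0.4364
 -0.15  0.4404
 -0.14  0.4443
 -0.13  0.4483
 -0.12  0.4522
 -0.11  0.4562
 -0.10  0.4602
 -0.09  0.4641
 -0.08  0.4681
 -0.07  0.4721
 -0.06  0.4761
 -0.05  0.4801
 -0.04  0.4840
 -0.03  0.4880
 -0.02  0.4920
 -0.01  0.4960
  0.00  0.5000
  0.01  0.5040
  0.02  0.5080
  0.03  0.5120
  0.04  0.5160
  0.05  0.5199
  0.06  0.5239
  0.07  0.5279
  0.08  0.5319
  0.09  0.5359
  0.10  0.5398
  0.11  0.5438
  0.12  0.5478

σ√T = 0.47·√0.3333 = 0.2714
d₁ = [ln(108/110) + (0.067 − 0.057 + 0.47²/2)·0.3333] / 0.2714 = [-0.0183 + 0.0401] / 0.2714 = 0.0803 ≈ 0.08
d₂ = d₁ − σ√T = 0.0803 − 0.2714 = -0.1910 ≈ -0.19
exp(−qT) = exp(−0.057·0.3333) = 0.9812;  exp(−rT) = exp(−0.067·0.3333) = 0.9779
C = 108·0.9812·N(0.08) − 110·0.9779·N(-0.19) = 108·0.9812·0.5319 − 110·0.9779·0.4247 = 56.3652 − 45.6846 = 10.6807

£10.68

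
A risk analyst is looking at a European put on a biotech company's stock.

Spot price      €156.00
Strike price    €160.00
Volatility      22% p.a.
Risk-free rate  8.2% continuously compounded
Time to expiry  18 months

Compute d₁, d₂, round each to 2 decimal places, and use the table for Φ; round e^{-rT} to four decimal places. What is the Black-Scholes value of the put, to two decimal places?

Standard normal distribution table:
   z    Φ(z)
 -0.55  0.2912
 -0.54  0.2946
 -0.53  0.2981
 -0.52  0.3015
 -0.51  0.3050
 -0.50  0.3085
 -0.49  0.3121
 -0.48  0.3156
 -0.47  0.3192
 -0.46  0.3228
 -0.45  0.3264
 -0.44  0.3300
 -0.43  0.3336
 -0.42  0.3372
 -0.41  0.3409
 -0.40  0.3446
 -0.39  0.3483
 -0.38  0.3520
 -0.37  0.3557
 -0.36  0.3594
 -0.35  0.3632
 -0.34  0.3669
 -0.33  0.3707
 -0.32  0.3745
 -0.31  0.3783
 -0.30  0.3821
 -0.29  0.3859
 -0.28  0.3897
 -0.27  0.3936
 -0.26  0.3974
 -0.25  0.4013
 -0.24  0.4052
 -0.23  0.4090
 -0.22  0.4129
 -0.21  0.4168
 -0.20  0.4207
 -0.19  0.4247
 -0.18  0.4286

€9.74

σ√T = 0.22·√1.5 = 0.2694
d₁ = [ln(156/160) + (0.082 + 0.22²/2)·1.5] / 0.2694 = [-0.0253 + 0.1593] / 0.2694 = 0.4973 ⇒ 0.50
d₂ = d₁ − σ√T = 0.4973 − 0.2694 = 0.2278 ⇒ 0.23
exp(−rT) = exp(−0.082·1.5) = 0.8843
N(−d₂) = N(-0.23) = 0.4090;  N(−d₁) = N(-0.50) = 0.3085
P = 160·0.8843·0.4090 − 156·0.3085 = 57.8686 − 48.1260 = 9.7426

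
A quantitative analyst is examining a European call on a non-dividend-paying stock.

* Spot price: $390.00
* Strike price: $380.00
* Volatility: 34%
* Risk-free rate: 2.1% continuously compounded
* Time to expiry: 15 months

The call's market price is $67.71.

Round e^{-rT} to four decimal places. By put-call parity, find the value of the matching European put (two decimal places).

exp(−rT) = exp(−0.021·1.25) = 0.9741
Put-call parity: C − P = S − K·e^(−rT) = 390 − 380·0.9741 = 390 − 370.1580 = 19.8420
P = C − (C − P) = 67.71 − (19.8420) = 47.8680

$47.87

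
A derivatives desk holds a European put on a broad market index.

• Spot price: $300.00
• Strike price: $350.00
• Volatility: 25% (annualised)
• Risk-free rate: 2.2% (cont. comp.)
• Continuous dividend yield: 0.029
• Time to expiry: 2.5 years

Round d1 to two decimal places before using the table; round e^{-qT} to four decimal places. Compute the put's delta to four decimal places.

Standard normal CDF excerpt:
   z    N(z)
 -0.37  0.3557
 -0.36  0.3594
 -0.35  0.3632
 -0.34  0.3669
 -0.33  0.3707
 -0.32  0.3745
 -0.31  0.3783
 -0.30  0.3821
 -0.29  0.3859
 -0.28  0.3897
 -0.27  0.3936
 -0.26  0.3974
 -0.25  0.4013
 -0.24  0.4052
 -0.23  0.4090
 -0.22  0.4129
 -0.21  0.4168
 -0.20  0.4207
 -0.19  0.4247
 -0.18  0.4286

T = 2.5;  σ√T = 0.3953
d₁ = [ln(300/350) + (0.022 − 0.029 + 0.25²/2)·2.5] / 0.3953 = [-0.1542 + 0.0606] / 0.3953 = -0.2366 ⇒ -0.24
N(d₁) = N(-0.24) = 0.4052
Δ_put = exp(−qT)·(N(d₁) − 1) = 0.9301·(0.4052 − 1) = -0.5532

-0.5532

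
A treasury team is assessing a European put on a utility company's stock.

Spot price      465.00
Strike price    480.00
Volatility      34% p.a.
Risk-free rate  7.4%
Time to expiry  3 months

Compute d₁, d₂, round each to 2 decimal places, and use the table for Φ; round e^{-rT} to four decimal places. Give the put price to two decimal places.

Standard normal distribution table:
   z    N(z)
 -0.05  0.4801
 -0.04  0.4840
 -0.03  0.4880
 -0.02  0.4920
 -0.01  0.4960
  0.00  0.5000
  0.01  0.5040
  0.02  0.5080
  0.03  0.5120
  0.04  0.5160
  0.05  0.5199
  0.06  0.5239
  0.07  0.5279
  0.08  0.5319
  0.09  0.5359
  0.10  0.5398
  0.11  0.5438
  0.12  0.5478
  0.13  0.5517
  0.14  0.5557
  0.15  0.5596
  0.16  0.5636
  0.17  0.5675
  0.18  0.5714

T = 0.25;  σ√T = 0.1700
ln(S/K) + (r + σ²/2)T = ln(465/480) + (0.074 + 0.34²/2)·0.25 = -0.0317 + 0.0330 = 0.0012
d₁ = 0.0012 / 0.1700 = 0.0071 ≈ 0.01
d₂ = d₁ − σ√T = 0.0071 − 0.1700 = -0.1629 ≈ -0.16
exp(−rT) = exp(−0.074·0.25) = 0.9817
P = 480·0.9817·N(0.16) − 465·N(-0.01) = 480·0.9817·0.5636 − 465·0.4960 = 265.5773 − 230.6400 = 34.9373

34.94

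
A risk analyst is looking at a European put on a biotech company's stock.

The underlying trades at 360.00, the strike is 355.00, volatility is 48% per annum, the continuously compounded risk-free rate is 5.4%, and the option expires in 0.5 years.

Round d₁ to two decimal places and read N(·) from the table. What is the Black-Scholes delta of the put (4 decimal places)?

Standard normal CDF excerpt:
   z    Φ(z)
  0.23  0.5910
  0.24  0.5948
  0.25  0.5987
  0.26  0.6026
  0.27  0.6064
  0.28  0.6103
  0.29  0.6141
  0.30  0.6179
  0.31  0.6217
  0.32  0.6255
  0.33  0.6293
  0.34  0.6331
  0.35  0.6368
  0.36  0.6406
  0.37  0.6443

-0.3859

σ√T = 0.48 × 0.7071 = 0.3394
d₁ = [ln(360/355) + (0.054 + 0.48²/2)·0.5] / 0.3394 = [0.0140 + 0.0846] / 0.3394 = 0.2905 ⇒ 0.29
N(d₁) = N(0.29) = 0.6141
Δ_put = N(d₁) − 1 = 0.6141 − 1 = -0.3859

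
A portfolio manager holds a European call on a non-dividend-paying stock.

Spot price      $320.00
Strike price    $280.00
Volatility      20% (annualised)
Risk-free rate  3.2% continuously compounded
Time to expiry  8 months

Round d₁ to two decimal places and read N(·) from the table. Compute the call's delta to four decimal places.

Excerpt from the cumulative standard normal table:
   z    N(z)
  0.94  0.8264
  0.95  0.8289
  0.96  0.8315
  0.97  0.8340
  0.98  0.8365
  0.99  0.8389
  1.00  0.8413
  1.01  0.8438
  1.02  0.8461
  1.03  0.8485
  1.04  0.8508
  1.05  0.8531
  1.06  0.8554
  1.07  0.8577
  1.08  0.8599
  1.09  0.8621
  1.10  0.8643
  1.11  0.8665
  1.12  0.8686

0.8485

T = 0.6667;  σ√T = 0.1633
d₁ = [ln(320/280) + (0.032 + ½·0.2²)·0.6667] / (σ√T) = (0.1335 + 0.0347) / 0.1633 = 1.0300 ≈ 1.03
N(d₁) = N(1.03) = 0.8485
Δ_call = N(d₁) = 0.8485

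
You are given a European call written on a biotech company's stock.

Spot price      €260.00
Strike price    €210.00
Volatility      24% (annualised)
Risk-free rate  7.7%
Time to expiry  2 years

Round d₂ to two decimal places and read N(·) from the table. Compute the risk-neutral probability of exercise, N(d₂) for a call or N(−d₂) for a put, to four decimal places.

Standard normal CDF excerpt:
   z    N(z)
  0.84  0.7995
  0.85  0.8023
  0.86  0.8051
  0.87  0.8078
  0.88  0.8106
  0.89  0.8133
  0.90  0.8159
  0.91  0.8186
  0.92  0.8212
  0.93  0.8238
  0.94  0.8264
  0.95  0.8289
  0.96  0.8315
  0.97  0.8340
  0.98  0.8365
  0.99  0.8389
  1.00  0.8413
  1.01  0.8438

σ√T = 0.24·√2 = 0.3394
d₁ = [ln(260/210) + (0.077 + 0.24²/2)·2] / 0.3394 = [0.2136 + 0.2116] / 0.3394 = 1.2527 → 1.25
d₂ = d₁ − σ√T = 1.2527 − 0.3394 = 0.9133 → 0.91
Risk-neutral Pr[S_T > K] = N(d₂) = N(0.91) = 0.8186

0.8186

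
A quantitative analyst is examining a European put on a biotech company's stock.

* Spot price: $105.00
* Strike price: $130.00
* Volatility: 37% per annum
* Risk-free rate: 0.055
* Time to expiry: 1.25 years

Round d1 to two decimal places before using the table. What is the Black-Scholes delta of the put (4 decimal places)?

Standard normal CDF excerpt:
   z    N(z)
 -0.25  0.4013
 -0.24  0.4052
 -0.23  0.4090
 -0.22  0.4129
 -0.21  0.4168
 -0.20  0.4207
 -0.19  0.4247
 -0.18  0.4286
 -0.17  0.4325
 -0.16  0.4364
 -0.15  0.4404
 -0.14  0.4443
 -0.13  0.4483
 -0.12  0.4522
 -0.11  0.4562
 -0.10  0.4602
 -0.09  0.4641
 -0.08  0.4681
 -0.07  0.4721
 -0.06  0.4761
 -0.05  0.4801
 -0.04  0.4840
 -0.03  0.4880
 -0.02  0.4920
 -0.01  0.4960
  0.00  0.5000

-0.5557

σ√T = 0.37 × 1.1180 = 0.4137
d₁ = [ln(105/130) + (0.055 + ½·0.37²)·1.25] / (σ√T) = (-0.2136 + 0.1543) / 0.4137 = -0.1433 which rounds to -0.14
N(d₁) = N(-0.14) = 0.4443
Δ_put = N(d₁) − 1 = 0.4443 − 1 = -0.5557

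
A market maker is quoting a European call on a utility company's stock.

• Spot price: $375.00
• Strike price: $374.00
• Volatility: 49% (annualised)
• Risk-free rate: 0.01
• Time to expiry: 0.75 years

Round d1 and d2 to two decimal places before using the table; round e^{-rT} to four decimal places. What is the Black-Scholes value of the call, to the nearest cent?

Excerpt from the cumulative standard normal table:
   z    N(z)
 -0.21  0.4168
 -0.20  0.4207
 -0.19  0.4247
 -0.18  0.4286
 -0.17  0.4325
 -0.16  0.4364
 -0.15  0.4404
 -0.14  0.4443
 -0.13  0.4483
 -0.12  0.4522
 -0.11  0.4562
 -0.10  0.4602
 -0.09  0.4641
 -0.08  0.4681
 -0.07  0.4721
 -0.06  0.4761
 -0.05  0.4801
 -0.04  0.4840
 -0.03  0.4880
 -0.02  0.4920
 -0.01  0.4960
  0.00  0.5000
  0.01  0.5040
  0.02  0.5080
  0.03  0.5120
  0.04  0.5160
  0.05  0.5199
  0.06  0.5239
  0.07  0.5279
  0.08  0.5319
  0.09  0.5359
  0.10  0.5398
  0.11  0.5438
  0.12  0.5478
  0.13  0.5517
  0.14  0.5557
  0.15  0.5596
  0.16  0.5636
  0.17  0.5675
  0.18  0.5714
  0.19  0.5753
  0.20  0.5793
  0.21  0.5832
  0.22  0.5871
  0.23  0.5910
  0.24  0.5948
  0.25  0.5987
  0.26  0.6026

σ√T = 0.49·√0.75 = 0.4244
d₁ = [ln(375/374) + (0.01 + ½·0.49²)·0.75] / (σ√T) = (0.0027 + 0.0975) / 0.4244 = 0.2361 ≈ 0.24
d₂ = 0.2361 − 0.4244 = -0.1882 ≈ -0.19
e^(−rT) = e^(−0.01·0.75) = 0.9925
C = 375·N(0.24) − 374·0.9925·N(-0.19) = 375·0.5948 − 374·0.9925·0.4247 = 223.0500 − 157.6465 = 65.4035

$65.40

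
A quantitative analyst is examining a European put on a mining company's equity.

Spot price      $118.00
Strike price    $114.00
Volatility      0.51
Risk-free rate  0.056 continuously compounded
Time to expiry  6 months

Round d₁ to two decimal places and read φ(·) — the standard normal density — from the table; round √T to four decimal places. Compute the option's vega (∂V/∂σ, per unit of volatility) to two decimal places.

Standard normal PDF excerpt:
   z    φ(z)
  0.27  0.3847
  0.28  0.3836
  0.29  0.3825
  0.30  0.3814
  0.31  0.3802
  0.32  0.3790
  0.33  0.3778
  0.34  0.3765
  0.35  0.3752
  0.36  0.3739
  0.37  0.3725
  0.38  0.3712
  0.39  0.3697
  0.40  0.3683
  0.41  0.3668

σ√T = 0.51 × 0.7071 = 0.3606
d₁ = [ln(118/114) + (0.056 + 0.51²/2)·0.5] / 0.3606 = [0.0345 + 0.0930] / 0.3606 = 0.3536 → 0.35
√T = √0.5 = 0.7071
φ(d₁) = φ(0.35) = 0.3752
vega = S·φ(d₁)·√T = 118·0.3752·0.7071 = 31.3059
(Vega is the same for a European call and put with the same parameters.)

31.31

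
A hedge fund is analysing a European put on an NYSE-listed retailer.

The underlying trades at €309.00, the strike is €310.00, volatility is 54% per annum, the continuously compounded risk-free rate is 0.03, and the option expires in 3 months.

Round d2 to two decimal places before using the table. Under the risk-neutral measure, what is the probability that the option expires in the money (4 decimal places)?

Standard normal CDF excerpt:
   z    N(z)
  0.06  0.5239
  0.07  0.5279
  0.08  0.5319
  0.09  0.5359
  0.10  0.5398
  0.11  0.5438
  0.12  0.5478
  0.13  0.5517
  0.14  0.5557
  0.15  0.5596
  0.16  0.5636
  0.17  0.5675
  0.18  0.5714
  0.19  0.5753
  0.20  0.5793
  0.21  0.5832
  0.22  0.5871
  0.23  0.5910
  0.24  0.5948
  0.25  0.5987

0.5478

T = 0.25;  σ√T = 0.2700
d₁ = [ln(309/310) + (0.03 + 0.54²/2)·0.25] / 0.2700 = [-0.0032 + 0.0440] / 0.2700 = 0.1508 which rounds to 0.15
d₂ = d₁ − σ√T = 0.1508 − 0.2700 = -0.1192 which rounds to -0.12
Risk-neutral Pr[S_T < K] = N(−d₂) = N(0.12) = 0.5478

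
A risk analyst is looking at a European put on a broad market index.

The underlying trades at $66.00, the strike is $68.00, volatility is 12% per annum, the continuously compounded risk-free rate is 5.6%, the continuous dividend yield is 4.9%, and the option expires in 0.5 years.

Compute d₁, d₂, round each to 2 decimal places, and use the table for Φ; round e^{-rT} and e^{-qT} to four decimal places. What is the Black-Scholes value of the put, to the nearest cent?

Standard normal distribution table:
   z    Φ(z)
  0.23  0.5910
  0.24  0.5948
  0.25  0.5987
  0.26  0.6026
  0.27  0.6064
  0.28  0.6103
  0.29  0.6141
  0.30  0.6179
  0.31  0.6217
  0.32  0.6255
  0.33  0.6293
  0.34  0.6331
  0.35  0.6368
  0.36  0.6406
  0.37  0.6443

$3.05

T = 0.5;  σ√T = 0.0849
d₁ = [ln(66/68) + (0.056 − 0.049 + 0.12²/2)·0.5] / 0.0849 = [-0.0299 + 0.0071] / 0.0849 = -0.2681 ≈ -0.27
d₂ = d₁ − σ√T = -0.2681 − 0.0849 = -0.3530 ≈ -0.35
exp(−qT) = exp(−0.049·0.5) = 0.9758;  exp(−rT) = exp(−0.056·0.5) = 0.9724
N(−d₂) = N(0.35) = 0.6368;  N(−d₁) = N(0.27) = 0.6064
P = 68·0.9724·0.6368 − 66·0.9758·0.6064 = 42.1073 − 39.0539 = 3.0534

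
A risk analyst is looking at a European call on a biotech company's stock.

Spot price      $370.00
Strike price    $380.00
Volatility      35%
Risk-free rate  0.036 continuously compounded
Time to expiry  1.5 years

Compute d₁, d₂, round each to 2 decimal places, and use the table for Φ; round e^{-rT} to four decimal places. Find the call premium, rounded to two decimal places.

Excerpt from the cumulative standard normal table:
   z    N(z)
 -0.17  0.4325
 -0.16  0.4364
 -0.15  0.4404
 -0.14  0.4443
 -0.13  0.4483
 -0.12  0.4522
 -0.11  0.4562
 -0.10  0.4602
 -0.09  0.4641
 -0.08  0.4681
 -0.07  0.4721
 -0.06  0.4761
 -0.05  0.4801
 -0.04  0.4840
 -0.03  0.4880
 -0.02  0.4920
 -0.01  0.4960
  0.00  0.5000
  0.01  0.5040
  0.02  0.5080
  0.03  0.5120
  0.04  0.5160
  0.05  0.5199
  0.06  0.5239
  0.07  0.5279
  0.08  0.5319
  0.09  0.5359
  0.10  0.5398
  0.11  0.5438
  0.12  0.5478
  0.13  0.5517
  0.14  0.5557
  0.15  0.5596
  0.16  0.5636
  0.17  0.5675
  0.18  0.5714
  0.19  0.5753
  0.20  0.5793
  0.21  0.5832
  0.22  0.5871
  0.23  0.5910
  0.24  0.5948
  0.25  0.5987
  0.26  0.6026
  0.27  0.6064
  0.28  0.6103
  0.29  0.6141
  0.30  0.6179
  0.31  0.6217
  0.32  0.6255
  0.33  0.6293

T = 1.5;  σ√T = 0.4287
d₁ = [ln(370/380) + (0.036 + ½·0.35²)·1.5] / (σ√T) = (-0.0267 + 0.1459) / 0.4287 = 0.2781 which rounds to 0.28
d₂ = 0.2781 − 0.4287 = -0.1506 which rounds to -0.15
exp(−rT) = exp(−0.036·1.5) = 0.9474
C = 370·N(0.28) − 380·0.9474·N(-0.15) = 370·0.6103 − 380·0.9474·0.4404 = 225.8110 − 158.5493 = 67.2617

$67.26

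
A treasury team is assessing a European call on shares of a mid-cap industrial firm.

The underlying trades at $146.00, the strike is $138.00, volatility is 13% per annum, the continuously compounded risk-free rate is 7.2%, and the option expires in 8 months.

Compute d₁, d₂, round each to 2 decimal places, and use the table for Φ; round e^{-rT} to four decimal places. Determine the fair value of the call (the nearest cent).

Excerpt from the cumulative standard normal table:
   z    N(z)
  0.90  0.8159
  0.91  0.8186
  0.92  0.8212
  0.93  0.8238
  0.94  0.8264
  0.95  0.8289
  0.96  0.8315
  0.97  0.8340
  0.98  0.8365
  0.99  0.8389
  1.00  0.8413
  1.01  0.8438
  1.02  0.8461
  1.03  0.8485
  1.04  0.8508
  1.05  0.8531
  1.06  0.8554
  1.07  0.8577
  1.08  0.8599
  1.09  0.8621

$15.86

σ√T = 0.13·√0.6667 = 0.1061
ln(S/K) + (r + σ²/2)T = ln(146/138) + (0.072 + 0.13²/2)·0.6667 = 0.0564 + 0.0536 = 0.1100
d₁ = 0.1100 / 0.1061 = 1.0362 which rounds to 1.04
d₂ = d₁ − σ√T = 1.0362 − 0.1061 = 0.9300 which rounds to 0.93
e^(−rT) = e^(−0.072·0.6667) = 0.9531
C = 146·N(1.04) − 138·0.9531·N(0.93) = 146·0.8508 − 138·0.9531·0.8238 = 124.2168 − 108.3526 = 15.8642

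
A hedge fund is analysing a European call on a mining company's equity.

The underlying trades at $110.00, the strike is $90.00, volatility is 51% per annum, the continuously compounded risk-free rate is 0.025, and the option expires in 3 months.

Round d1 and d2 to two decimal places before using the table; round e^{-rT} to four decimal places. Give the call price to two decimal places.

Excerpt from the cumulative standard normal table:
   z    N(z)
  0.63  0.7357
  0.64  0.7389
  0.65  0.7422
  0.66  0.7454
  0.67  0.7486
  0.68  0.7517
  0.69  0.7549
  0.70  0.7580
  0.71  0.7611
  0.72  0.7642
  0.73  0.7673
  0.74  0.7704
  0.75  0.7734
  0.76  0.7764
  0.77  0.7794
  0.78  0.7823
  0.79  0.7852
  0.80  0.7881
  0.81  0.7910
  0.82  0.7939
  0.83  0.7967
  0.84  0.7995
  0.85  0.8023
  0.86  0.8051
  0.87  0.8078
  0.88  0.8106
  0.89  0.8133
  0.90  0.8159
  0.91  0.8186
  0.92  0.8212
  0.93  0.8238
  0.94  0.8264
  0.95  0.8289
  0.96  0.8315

$23.67

σ√T = 0.51 × 0.5000 = 0.2550
ln(S/K) + (r + σ²/2)T = ln(110/90) + (0.025 + 0.51²/2)·0.25 = 0.2007 + 0.0388 = 0.2394
d₁ = 0.2394 / 0.2550 = 0.9390 → 0.94
d₂ = d₁ − σ√T = 0.9390 − 0.2550 = 0.6840 → 0.68
exp(−rT) = exp(−0.025·0.25) = 0.9938
C = 110·N(0.94) − 90·0.9938·N(0.68) = 110·0.8264 − 90·0.9938·0.7517 = 90.9040 − 67.2336 = 23.6704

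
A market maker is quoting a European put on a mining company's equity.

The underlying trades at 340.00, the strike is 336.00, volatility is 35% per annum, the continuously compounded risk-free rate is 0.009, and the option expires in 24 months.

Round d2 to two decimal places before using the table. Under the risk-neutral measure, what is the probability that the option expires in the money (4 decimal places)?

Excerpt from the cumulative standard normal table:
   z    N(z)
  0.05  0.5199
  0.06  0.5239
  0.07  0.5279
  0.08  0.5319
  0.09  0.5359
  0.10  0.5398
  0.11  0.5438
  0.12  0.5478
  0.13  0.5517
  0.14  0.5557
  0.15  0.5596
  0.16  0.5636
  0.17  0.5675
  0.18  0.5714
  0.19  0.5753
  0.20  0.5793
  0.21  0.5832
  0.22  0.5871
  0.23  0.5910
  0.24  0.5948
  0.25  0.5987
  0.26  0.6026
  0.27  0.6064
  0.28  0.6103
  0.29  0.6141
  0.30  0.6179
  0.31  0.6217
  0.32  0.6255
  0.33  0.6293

0.5753

σ√T = 0.35·√2 = 0.4950
d₁ = [ln(340/336) + (0.009 + ½·0.35²)·2] / (σ√T) = (0.0118 + 0.1405) / 0.4950 = 0.3078 → 0.31
d₂ = 0.3078 − 0.4950 = -0.1872 → -0.19
Risk-neutral Pr[S_T < K] = N(−d₂) = N(0.19) = 0.5753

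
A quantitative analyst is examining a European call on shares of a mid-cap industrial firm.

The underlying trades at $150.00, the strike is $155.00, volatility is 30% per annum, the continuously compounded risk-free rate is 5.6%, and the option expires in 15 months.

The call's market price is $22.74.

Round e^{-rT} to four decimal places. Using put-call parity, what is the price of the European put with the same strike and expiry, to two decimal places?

$17.26

e^(−rT) = e^(−0.056·1.25) = 0.9324
Put-call parity: C − P = S − K·e^(−rT) = 150 − 155·0.9324 = 150 − 144.5220 = 5.4780
P = C − (C − P) = 22.74 − (5.4780) = 17.2620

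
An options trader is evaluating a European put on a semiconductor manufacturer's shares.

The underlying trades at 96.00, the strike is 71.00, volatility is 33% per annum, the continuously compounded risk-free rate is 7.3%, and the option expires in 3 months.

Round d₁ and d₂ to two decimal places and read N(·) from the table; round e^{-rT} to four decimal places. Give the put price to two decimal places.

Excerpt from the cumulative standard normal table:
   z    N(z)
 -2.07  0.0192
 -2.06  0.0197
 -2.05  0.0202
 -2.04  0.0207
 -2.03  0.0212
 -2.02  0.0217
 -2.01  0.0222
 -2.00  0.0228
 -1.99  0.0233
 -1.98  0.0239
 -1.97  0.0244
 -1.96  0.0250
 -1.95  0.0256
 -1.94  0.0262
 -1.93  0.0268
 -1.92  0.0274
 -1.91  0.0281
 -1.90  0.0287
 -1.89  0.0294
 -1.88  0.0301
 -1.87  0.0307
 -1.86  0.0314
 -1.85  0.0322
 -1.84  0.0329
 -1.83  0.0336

0.11

σ√T = 0.33·√0.25 = 0.1650
d₁ = [ln(96/71) + (0.073 + ½·0.33²)·0.25] / (σ√T) = (0.3017 + 0.0319) / 0.1650 = 2.0214 which rounds to 2.02
d₂ = 2.0214 − 0.1650 = 1.8564 which rounds to 1.86
exp(−rT) = exp(−0.073·0.25) = 0.9819
N(−d₂) = N(-1.86) = 0.0314;  N(−d₁) = N(-2.02) = 0.0217
P = 71·0.9819·0.0314 − 96·0.0217 = 2.1890 − 2.0832 = 0.1058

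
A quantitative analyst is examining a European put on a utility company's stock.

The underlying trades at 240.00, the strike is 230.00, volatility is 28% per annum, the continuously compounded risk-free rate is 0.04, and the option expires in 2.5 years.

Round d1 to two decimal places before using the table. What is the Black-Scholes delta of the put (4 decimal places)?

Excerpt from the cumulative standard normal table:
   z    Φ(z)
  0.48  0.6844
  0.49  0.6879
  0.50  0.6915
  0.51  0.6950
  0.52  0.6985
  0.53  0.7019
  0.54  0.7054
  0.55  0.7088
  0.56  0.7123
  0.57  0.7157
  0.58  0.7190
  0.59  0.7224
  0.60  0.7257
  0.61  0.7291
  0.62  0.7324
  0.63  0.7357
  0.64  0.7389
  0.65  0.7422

σ√T = 0.28·√2.5 = 0.4427
ln(S/K) + (r + σ²/2)T = ln(240/230) + (0.04 + 0.28²/2)·2.5 = 0.0426 + 0.1980 = 0.2406
d₁ = 0.2406 / 0.4427 = 0.5434 ≈ 0.54
N(d₁) = N(0.54) = 0.7054
Δ_put = N(d₁) − 1 = 0.7054 − 1 = -0.2946

-0.2946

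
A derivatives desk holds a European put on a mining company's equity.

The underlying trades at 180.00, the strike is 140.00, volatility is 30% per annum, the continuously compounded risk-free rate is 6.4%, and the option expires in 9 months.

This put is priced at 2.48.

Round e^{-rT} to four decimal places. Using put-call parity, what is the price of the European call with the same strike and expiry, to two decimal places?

49.05

exp(−rT) = exp(−0.064·0.75) = 0.9531
Put-call parity: C − P = S − K·e^(−rT) = 180 − 140·0.9531 = 180 − 133.4340 = 46.5660
C = P + (C − P) = 2.48 + (46.5660) = 49.0460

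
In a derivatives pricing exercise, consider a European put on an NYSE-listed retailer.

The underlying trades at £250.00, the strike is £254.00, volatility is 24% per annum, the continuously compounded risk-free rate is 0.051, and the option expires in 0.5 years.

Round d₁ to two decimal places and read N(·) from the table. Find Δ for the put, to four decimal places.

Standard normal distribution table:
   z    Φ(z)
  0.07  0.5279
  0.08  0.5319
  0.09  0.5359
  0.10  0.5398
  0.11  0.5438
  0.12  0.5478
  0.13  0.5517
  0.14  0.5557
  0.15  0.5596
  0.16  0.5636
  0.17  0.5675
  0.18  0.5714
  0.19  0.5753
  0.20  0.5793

σ√T = 0.24·√0.5 = 0.1697
d₁ = [ln(250/254) + (0.051 + 0.24²/2)·0.5] / 0.1697 = [-0.0159 + 0.0399] / 0.1697 = 0.1416 ⇒ 0.14
N(d₁) = N(0.14) = 0.5557
Δ_put = N(d₁) − 1 = 0.5557 − 1 = -0.4443

-0.4443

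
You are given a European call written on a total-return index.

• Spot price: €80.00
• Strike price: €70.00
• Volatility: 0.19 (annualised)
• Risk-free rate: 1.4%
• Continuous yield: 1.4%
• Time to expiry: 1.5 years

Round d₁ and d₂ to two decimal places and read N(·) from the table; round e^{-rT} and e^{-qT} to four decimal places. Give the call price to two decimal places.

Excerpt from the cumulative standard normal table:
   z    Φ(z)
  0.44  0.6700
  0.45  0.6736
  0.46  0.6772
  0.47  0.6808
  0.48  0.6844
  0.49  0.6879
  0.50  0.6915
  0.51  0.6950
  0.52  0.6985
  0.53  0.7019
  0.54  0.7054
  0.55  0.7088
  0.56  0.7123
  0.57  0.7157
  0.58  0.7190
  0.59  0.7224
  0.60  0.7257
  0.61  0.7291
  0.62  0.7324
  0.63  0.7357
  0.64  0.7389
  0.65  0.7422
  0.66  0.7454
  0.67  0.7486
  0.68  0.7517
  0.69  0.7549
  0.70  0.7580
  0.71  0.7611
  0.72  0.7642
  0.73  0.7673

σ√T = 0.19·√1.5 = 0.2327
d₁ = [ln(80/70) + (0.014 − 0.014 + ½·0.19²)·1.5] / (σ√T) = (0.1335 + 0.0271) / 0.2327 = 0.6902 ⇒ 0.69
d₂ = 0.6902 − 0.2327 = 0.4575 ⇒ 0.46
exp(−qT) = exp(−0.014·1.5) = 0.9792;  exp(−rT) = exp(−0.014·1.5) = 0.9792
N(d₁) = N(0.69) = 0.7549;  N(d₂) = N(0.46) = 0.6772
C = 80·0.9792·0.7549 − 70·0.9792·0.6772 = 59.1358 − 46.4180 = 12.7178

€12.72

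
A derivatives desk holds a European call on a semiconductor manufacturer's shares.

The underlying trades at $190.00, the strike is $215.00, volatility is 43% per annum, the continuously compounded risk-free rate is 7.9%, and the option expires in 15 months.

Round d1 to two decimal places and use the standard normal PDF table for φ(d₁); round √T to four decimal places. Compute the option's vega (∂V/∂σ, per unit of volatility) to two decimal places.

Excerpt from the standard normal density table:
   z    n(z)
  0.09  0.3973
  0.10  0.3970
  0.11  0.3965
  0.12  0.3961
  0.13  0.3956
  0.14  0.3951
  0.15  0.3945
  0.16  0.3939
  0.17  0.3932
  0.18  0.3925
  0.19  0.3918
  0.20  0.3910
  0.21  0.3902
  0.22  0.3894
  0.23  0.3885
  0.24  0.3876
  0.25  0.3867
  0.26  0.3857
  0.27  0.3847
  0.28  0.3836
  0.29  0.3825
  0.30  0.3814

83.23

σ√T = 0.43·√1.25 = 0.4808
d₁ = [ln(190/215) + (0.079 + 0.43²/2)·1.25] / 0.4808 = [-0.1236 + 0.2143] / 0.4808 = 0.1887 → 0.19
√T = √1.25 = 1.1180
φ(d₁) = φ(0.19) = 0.3918
vega = S·φ(d₁)·√T = 190·0.3918·1.1180 = 83.2262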